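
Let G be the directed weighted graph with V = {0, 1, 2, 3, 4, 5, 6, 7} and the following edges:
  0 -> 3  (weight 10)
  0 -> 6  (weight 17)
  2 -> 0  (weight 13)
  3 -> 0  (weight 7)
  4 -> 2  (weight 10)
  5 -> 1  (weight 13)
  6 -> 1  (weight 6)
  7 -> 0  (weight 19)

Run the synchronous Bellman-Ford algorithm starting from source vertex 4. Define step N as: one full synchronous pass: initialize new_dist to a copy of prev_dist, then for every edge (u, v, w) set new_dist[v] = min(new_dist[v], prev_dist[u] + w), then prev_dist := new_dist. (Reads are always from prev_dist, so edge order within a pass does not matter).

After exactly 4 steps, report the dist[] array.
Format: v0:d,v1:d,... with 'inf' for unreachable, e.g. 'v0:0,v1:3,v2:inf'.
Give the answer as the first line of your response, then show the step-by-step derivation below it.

v0:23,v1:46,v2:10,v3:33,v4:0,v5:inf,v6:40,v7:inf

step 1: dist = v0:inf,v1:inf,v2:10,v3:inf,v4:0,v5:inf,v6:inf,v7:inf
step 2: dist = v0:23,v1:inf,v2:10,v3:inf,v4:0,v5:inf,v6:inf,v7:inf
step 3: dist = v0:23,v1:inf,v2:10,v3:33,v4:0,v5:inf,v6:40,v7:inf
step 4: dist = v0:23,v1:46,v2:10,v3:33,v4:0,v5:inf,v6:40,v7:inf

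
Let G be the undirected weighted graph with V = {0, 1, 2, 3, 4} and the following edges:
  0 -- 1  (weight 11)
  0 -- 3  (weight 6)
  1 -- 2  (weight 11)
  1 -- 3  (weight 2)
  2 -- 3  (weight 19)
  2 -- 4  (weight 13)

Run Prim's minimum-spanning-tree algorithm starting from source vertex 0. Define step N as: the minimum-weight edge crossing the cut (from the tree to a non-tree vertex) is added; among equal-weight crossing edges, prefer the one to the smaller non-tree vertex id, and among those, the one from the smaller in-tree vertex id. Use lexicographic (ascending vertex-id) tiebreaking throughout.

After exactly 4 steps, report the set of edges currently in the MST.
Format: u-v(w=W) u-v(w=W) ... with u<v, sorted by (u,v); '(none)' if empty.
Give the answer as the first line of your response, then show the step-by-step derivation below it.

0-3(w=6) 1-2(w=11) 1-3(w=2) 2-4(w=13)

step 1: add edge 0-3 (w=6); MST = {0-3(w=6)}
step 2: add edge 1-3 (w=2); MST = {0-3(w=6) 1-3(w=2)}
step 3: add edge 1-2 (w=11); MST = {0-3(w=6) 1-2(w=11) 1-3(w=2)}
step 4: add edge 2-4 (w=13); MST = {0-3(w=6) 1-2(w=11) 1-3(w=2) 2-4(w=13)}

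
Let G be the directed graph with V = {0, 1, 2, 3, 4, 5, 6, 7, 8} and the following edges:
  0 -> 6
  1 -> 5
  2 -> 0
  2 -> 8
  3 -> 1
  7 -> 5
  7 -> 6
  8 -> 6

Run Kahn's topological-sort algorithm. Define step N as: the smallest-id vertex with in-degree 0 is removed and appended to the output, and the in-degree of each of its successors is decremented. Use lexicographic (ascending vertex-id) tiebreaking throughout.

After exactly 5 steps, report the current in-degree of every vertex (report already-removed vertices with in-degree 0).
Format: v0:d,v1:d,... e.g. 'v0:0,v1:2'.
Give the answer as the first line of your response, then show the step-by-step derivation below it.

v0:0,v1:0,v2:0,v3:0,v4:0,v5:1,v6:2,v7:0,v8:0

step 1: output 2; order=[2]; indeg=(0,1,0,0,0,2,3,0,0)
step 2: output 0; order=[2,0]; indeg=(0,1,0,0,0,2,2,0,0)
step 3: output 3; order=[2,0,3]; indeg=(0,0,0,0,0,2,2,0,0)
step 4: output 1; order=[2,0,3,1]; indeg=(0,0,0,0,0,1,2,0,0)
step 5: output 4; order=[2,0,3,1,4]; indeg=(0,0,0,0,0,1,2,0,0)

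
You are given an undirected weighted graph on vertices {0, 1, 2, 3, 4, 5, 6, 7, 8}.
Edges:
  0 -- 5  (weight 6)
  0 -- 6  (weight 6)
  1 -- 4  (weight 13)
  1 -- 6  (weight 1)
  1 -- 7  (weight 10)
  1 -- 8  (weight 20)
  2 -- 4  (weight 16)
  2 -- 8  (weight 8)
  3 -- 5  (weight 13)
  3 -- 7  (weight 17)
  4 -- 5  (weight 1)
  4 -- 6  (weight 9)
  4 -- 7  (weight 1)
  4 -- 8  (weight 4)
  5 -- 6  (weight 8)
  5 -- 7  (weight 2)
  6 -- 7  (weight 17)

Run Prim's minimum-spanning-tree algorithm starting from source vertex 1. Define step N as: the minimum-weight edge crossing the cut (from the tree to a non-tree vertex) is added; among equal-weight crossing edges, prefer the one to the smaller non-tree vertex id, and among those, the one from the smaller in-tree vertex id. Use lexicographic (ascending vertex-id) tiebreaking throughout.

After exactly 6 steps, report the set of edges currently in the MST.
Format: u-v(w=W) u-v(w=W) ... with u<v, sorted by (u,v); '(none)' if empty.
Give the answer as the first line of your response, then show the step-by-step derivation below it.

0-5(w=6) 0-6(w=6) 1-6(w=1) 4-5(w=1) 4-7(w=1) 4-8(w=4)

step 1: add edge 1-6 (w=1); MST = {1-6(w=1)}
step 2: add edge 0-6 (w=6); MST = {0-6(w=6) 1-6(w=1)}
step 3: add edge 0-5 (w=6); MST = {0-5(w=6) 0-6(w=6) 1-6(w=1)}
step 4: add edge 4-5 (w=1); MST = {0-5(w=6) 0-6(w=6) 1-6(w=1) 4-5(w=1)}
step 5: add edge 4-7 (w=1); MST = {0-5(w=6) 0-6(w=6) 1-6(w=1) 4-5(w=1) 4-7(w=1)}
step 6: add edge 4-8 (w=4); MST = {0-5(w=6) 0-6(w=6) 1-6(w=1) 4-5(w=1) 4-7(w=1) 4-8(w=4)}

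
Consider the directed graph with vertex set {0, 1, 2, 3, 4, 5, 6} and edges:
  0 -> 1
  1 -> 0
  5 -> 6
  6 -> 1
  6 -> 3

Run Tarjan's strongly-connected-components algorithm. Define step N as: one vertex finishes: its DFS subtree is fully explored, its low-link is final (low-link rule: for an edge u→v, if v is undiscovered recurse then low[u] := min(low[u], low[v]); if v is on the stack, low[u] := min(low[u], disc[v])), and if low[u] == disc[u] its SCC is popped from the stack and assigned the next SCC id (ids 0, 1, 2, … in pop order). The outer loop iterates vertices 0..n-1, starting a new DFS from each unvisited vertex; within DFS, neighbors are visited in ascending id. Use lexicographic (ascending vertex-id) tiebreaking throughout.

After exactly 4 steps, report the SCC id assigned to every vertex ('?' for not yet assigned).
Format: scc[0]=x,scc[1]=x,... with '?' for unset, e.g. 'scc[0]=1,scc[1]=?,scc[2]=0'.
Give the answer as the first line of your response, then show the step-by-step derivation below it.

scc[0]=0,scc[1]=0,scc[2]=1,scc[3]=2,scc[4]=?,scc[5]=?,scc[6]=?

step 1: low=(low[0]=0,low[1]=0,low[2]=?,low[3]=?,low[4]=?,low[5]=?,low[6]=?); scc=(scc[0]=?,scc[1]=?,scc[2]=?,scc[3]=?,scc[4]=?,scc[5]=?,scc[6]=?)
step 2: low=(low[0]=0,low[1]=0,low[2]=?,low[3]=?,low[4]=?,low[5]=?,low[6]=?); scc=(scc[0]=0,scc[1]=0,scc[2]=?,scc[3]=?,scc[4]=?,scc[5]=?,scc[6]=?)
step 3: low=(low[0]=0,low[1]=0,low[2]=2,low[3]=?,low[4]=?,low[5]=?,low[6]=?); scc=(scc[0]=0,scc[1]=0,scc[2]=1,scc[3]=?,scc[4]=?,scc[5]=?,scc[6]=?)
step 4: low=(low[0]=0,low[1]=0,low[2]=2,low[3]=3,low[4]=?,low[5]=?,low[6]=?); scc=(scc[0]=0,scc[1]=0,scc[2]=1,scc[3]=2,scc[4]=?,scc[5]=?,scc[6]=?)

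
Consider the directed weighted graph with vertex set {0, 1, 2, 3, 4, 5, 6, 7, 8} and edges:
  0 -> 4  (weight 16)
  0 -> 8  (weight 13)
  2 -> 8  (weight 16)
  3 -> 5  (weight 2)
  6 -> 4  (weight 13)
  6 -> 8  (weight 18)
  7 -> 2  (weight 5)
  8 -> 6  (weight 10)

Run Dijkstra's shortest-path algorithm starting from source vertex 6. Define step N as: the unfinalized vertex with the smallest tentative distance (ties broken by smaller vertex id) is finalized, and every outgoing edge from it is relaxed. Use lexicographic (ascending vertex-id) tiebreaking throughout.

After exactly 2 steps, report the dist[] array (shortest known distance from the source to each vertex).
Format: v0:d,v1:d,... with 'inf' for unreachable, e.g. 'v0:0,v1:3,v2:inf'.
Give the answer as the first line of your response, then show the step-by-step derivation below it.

v0:inf,v1:inf,v2:inf,v3:inf,v4:13,v5:inf,v6:0,v7:inf,v8:18

step 1: dist = v0:inf,v1:inf,v2:inf,v3:inf,v4:13,v5:inf,v6:0,v7:inf,v8:18
step 2: dist = v0:inf,v1:inf,v2:inf,v3:inf,v4:13,v5:inf,v6:0,v7:inf,v8:18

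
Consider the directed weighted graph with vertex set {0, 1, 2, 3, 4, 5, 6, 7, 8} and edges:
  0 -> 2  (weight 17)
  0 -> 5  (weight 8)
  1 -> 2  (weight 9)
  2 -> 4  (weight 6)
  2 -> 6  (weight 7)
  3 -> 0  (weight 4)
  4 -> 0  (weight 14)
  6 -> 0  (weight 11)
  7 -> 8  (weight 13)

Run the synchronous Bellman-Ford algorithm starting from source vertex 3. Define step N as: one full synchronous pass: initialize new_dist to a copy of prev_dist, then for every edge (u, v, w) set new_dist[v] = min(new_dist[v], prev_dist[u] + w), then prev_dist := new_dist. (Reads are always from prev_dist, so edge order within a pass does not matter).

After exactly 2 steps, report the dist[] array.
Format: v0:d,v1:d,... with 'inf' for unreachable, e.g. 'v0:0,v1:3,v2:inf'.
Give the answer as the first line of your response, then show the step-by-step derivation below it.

v0:4,v1:inf,v2:21,v3:0,v4:inf,v5:12,v6:inf,v7:inf,v8:inf

step 1: dist = v0:4,v1:inf,v2:inf,v3:0,v4:inf,v5:inf,v6:inf,v7:inf,v8:inf
step 2: dist = v0:4,v1:inf,v2:21,v3:0,v4:inf,v5:12,v6:inf,v7:inf,v8:inf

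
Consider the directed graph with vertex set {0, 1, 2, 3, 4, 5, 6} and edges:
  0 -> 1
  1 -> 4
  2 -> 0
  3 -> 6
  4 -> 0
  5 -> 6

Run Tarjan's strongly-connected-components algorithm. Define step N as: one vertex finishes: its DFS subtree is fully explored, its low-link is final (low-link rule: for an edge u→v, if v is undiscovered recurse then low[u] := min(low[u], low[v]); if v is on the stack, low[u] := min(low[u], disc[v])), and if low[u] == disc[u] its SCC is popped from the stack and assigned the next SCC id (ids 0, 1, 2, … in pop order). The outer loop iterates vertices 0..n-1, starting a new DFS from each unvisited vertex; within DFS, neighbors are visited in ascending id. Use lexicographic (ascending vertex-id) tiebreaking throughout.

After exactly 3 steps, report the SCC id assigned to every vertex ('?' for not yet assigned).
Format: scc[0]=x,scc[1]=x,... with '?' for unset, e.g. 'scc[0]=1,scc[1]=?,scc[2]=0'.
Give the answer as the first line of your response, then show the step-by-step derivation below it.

scc[0]=0,scc[1]=0,scc[2]=?,scc[3]=?,scc[4]=0,scc[5]=?,scc[6]=?

step 1: low=(low[0]=0,low[1]=1,low[2]=?,low[3]=?,low[4]=0,low[5]=?,low[6]=?); scc=(scc[0]=?,scc[1]=?,scc[2]=?,scc[3]=?,scc[4]=?,scc[5]=?,scc[6]=?)
step 2: low=(low[0]=0,low[1]=0,low[2]=?,low[3]=?,low[4]=0,low[5]=?,low[6]=?); scc=(scc[0]=?,scc[1]=?,scc[2]=?,scc[3]=?,scc[4]=?,scc[5]=?,scc[6]=?)
step 3: low=(low[0]=0,low[1]=0,low[2]=?,low[3]=?,low[4]=0,low[5]=?,low[6]=?); scc=(scc[0]=0,scc[1]=0,scc[2]=?,scc[3]=?,scc[4]=0,scc[5]=?,scc[6]=?)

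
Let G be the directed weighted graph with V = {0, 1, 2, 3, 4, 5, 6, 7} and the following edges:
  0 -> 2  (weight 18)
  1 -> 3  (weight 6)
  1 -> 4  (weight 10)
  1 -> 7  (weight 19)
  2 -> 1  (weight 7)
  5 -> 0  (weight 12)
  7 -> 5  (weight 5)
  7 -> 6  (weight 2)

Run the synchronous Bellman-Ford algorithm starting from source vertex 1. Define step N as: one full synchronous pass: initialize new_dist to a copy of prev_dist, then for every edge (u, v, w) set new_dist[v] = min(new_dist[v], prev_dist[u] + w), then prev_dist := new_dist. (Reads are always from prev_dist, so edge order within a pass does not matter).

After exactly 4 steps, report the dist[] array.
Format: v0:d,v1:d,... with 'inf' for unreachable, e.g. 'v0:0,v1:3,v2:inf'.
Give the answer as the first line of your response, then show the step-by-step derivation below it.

v0:36,v1:0,v2:54,v3:6,v4:10,v5:24,v6:21,v7:19

step 1: dist = v0:inf,v1:0,v2:inf,v3:6,v4:10,v5:inf,v6:inf,v7:19
step 2: dist = v0:inf,v1:0,v2:inf,v3:6,v4:10,v5:24,v6:21,v7:19
step 3: dist = v0:36,v1:0,v2:inf,v3:6,v4:10,v5:24,v6:21,v7:19
step 4: dist = v0:36,v1:0,v2:54,v3:6,v4:10,v5:24,v6:21,v7:19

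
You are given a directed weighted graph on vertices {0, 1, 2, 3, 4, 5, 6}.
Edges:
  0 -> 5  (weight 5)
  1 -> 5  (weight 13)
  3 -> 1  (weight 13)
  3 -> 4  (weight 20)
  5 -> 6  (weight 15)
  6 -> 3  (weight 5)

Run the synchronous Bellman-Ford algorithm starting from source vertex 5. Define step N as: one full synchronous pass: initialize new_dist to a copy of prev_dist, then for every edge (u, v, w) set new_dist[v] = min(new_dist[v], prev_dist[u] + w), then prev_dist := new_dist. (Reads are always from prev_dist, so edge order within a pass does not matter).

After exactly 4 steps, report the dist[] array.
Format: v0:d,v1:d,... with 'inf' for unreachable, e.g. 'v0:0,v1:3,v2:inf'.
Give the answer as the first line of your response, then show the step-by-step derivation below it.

v0:inf,v1:33,v2:inf,v3:20,v4:40,v5:0,v6:15

step 1: dist = v0:inf,v1:inf,v2:inf,v3:inf,v4:inf,v5:0,v6:15
step 2: dist = v0:inf,v1:inf,v2:inf,v3:20,v4:inf,v5:0,v6:15
step 3: dist = v0:inf,v1:33,v2:inf,v3:20,v4:40,v5:0,v6:15
step 4: dist = v0:inf,v1:33,v2:inf,v3:20,v4:40,v5:0,v6:15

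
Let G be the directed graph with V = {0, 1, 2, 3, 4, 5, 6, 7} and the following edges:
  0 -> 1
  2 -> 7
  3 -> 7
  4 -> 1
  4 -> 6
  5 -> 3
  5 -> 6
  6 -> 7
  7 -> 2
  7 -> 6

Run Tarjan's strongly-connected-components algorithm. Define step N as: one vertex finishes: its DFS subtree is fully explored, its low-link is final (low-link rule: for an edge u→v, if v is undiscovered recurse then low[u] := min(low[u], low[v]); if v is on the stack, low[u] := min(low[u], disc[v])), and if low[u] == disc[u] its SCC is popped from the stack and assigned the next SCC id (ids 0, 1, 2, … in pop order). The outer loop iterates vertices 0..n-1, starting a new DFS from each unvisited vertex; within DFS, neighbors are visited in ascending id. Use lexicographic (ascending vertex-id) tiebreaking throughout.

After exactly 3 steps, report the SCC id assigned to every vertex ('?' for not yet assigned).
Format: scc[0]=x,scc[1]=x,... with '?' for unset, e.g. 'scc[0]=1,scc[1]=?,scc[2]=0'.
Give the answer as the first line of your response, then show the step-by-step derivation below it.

scc[0]=1,scc[1]=0,scc[2]=?,scc[3]=?,scc[4]=?,scc[5]=?,scc[6]=?,scc[7]=?

step 1: low=(low[0]=0,low[1]=1,low[2]=?,low[3]=?,low[4]=?,low[5]=?,low[6]=?,low[7]=?); scc=(scc[0]=?,scc[1]=0,scc[2]=?,scc[3]=?,scc[4]=?,scc[5]=?,scc[6]=?,scc[7]=?)
step 2: low=(low[0]=0,low[1]=1,low[2]=?,low[3]=?,low[4]=?,low[5]=?,low[6]=?,low[7]=?); scc=(scc[0]=1,scc[1]=0,scc[2]=?,scc[3]=?,scc[4]=?,scc[5]=?,scc[6]=?,scc[7]=?)
step 3: low=(low[0]=0,low[1]=1,low[2]=2,low[3]=?,low[4]=?,low[5]=?,low[6]=3,low[7]=2); scc=(scc[0]=1,scc[1]=0,scc[2]=?,scc[3]=?,scc[4]=?,scc[5]=?,scc[6]=?,scc[7]=?)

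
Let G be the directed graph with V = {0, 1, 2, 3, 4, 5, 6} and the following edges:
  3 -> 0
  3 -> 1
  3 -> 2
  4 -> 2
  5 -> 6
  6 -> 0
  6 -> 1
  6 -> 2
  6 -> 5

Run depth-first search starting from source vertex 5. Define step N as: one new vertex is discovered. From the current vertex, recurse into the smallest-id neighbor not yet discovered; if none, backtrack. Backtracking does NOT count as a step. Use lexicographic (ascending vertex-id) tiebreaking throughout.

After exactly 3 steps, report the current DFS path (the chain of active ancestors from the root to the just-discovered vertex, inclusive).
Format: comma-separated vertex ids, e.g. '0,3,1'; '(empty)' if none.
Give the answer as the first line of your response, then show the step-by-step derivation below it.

5,6,0

step 1: discover 5; path=5; order=5
step 2: discover 6; path=5>6; order=5,6
step 3: discover 0; path=5>6>0; order=5,6,0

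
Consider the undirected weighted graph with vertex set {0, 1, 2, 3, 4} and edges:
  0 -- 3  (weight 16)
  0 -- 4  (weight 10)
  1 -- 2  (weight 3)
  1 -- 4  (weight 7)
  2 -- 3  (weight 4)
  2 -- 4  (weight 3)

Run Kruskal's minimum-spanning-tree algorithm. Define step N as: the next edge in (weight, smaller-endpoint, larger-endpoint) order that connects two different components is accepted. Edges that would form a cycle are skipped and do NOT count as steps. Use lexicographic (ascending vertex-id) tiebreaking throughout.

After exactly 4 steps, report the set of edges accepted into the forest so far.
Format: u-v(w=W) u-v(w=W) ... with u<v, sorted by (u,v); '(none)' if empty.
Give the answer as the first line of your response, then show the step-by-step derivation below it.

0-4(w=10) 1-2(w=3) 2-3(w=4) 2-4(w=3)

step 1: add edge 1-2 (w=3); MST = {1-2(w=3)}
step 2: add edge 2-4 (w=3); MST = {1-2(w=3) 2-4(w=3)}
step 3: add edge 2-3 (w=4); MST = {1-2(w=3) 2-3(w=4) 2-4(w=3)}
step 4: add edge 0-4 (w=10); MST = {0-4(w=10) 1-2(w=3) 2-3(w=4) 2-4(w=3)}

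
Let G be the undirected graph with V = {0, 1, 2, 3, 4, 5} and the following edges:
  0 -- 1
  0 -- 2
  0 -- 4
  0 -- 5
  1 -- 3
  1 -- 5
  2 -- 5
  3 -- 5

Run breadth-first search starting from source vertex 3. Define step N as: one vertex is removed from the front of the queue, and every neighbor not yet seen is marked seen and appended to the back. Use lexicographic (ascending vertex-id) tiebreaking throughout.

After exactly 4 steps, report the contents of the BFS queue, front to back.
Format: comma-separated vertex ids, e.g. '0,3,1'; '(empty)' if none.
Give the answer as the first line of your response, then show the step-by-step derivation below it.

2,4

step 1: dequeue 3; queue=[1,5]; order=3
step 2: dequeue 1; queue=[5,0]; order=3,1
step 3: dequeue 5; queue=[0,2]; order=3,1,5
step 4: dequeue 0; queue=[2,4]; order=3,1,5,0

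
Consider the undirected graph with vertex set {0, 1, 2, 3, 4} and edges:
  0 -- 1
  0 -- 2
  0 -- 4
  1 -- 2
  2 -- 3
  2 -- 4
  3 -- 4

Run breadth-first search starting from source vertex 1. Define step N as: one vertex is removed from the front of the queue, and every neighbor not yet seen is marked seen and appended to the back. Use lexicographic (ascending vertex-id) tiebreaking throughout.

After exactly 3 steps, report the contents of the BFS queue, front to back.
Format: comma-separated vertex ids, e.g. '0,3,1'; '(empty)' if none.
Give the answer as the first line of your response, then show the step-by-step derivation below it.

4,3

step 1: dequeue 1; queue=[0,2]; order=1
step 2: dequeue 0; queue=[2,4]; order=1,0
step 3: dequeue 2; queue=[4,3]; order=1,0,2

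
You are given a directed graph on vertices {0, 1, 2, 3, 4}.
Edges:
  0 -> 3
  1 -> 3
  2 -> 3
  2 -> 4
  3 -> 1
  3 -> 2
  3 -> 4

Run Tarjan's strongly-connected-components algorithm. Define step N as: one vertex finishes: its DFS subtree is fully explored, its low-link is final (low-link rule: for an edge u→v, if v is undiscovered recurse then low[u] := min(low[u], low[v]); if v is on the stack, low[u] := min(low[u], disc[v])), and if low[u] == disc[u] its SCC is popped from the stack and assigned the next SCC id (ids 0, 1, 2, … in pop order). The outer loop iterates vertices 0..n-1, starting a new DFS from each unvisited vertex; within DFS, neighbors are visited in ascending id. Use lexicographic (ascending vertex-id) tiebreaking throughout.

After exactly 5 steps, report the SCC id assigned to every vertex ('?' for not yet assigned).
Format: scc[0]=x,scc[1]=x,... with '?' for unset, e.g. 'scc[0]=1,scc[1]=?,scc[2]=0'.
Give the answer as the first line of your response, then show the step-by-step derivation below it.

scc[0]=2,scc[1]=1,scc[2]=1,scc[3]=1,scc[4]=0

step 1: low=(low[0]=0,low[1]=1,low[2]=?,low[3]=1,low[4]=?); scc=(scc[0]=?,scc[1]=?,scc[2]=?,scc[3]=?,scc[4]=?)
step 2: low=(low[0]=0,low[1]=1,low[2]=1,low[3]=1,low[4]=4); scc=(scc[0]=?,scc[1]=?,scc[2]=?,scc[3]=?,scc[4]=0)
step 3: low=(low[0]=0,low[1]=1,low[2]=1,low[3]=1,low[4]=4); scc=(scc[0]=?,scc[1]=?,scc[2]=?,scc[3]=?,scc[4]=0)
step 4: low=(low[0]=0,low[1]=1,low[2]=1,low[3]=1,low[4]=4); scc=(scc[0]=?,scc[1]=1,scc[2]=1,scc[3]=1,scc[4]=0)
step 5: low=(low[0]=0,low[1]=1,low[2]=1,low[3]=1,low[4]=4); scc=(scc[0]=2,scc[1]=1,scc[2]=1,scc[3]=1,scc[4]=0)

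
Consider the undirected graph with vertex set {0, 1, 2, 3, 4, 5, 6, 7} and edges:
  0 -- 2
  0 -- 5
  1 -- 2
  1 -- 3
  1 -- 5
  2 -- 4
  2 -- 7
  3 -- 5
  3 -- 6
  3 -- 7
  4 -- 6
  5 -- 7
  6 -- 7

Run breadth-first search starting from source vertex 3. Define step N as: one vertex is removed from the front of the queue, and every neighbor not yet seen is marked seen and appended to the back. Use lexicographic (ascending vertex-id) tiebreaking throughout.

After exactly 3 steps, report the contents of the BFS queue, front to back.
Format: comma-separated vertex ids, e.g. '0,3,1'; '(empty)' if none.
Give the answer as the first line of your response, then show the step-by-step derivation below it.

6,7,2,0

step 1: dequeue 3; queue=[1,5,6,7]; order=3
step 2: dequeue 1; queue=[5,6,7,2]; order=3,1
step 3: dequeue 5; queue=[6,7,2,0]; order=3,1,5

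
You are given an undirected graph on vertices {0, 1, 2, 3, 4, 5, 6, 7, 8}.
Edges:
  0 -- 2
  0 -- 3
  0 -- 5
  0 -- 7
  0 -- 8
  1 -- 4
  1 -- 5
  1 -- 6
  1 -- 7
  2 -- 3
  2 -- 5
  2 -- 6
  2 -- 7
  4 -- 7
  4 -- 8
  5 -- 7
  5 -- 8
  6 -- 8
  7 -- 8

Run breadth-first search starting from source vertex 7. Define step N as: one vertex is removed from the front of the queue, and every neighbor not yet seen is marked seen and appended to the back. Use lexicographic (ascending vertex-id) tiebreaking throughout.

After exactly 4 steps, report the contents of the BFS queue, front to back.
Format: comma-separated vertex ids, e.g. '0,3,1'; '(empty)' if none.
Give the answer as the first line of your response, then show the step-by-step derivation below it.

4,5,8,3,6

step 1: dequeue 7; queue=[0,1,2,4,5,8]; order=7
step 2: dequeue 0; queue=[1,2,4,5,8,3]; order=7,0
step 3: dequeue 1; queue=[2,4,5,8,3,6]; order=7,0,1
step 4: dequeue 2; queue=[4,5,8,3,6]; order=7,0,1,2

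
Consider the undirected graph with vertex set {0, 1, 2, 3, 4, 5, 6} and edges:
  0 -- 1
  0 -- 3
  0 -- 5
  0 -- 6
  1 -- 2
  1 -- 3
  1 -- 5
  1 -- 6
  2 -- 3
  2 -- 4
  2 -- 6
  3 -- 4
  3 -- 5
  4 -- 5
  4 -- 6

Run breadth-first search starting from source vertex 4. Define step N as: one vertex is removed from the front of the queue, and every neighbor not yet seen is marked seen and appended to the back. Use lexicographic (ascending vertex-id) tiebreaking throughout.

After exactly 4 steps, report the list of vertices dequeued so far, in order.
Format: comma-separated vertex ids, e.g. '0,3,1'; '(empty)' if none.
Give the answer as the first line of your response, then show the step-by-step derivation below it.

4,2,3,5

step 1: dequeue 4; queue=[2,3,5,6]; order=4
step 2: dequeue 2; queue=[3,5,6,1]; order=4,2
step 3: dequeue 3; queue=[5,6,1,0]; order=4,2,3
step 4: dequeue 5; queue=[6,1,0]; order=4,2,3,5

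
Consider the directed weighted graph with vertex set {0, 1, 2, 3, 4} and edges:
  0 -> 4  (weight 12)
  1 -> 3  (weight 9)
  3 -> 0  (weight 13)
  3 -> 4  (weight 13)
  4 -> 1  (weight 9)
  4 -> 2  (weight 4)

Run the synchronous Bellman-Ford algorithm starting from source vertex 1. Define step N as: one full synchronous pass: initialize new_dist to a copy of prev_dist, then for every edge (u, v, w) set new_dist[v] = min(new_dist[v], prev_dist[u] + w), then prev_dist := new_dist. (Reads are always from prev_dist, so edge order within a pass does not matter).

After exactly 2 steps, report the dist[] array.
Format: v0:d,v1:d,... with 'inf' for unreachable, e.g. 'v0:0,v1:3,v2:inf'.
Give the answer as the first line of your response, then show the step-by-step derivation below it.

v0:22,v1:0,v2:inf,v3:9,v4:22

step 1: dist = v0:inf,v1:0,v2:inf,v3:9,v4:inf
step 2: dist = v0:22,v1:0,v2:inf,v3:9,v4:22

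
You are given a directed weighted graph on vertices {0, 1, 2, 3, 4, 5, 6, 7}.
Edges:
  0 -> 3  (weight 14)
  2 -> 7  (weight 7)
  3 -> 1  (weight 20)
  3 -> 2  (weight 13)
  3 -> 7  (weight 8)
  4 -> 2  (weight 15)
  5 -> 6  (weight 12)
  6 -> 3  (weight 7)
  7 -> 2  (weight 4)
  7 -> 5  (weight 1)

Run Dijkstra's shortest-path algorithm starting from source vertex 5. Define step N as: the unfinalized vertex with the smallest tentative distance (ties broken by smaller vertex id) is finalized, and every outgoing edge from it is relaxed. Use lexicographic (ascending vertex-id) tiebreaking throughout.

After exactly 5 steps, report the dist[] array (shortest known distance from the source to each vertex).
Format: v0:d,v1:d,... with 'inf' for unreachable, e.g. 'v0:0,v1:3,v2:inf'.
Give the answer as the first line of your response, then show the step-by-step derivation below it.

v0:inf,v1:39,v2:31,v3:19,v4:inf,v5:0,v6:12,v7:27

step 1: dist = v0:inf,v1:inf,v2:inf,v3:inf,v4:inf,v5:0,v6:12,v7:inf
step 2: dist = v0:inf,v1:inf,v2:inf,v3:19,v4:inf,v5:0,v6:12,v7:inf
step 3: dist = v0:inf,v1:39,v2:32,v3:19,v4:inf,v5:0,v6:12,v7:27
step 4: dist = v0:inf,v1:39,v2:31,v3:19,v4:inf,v5:0,v6:12,v7:27
step 5: dist = v0:inf,v1:39,v2:31,v3:19,v4:inf,v5:0,v6:12,v7:27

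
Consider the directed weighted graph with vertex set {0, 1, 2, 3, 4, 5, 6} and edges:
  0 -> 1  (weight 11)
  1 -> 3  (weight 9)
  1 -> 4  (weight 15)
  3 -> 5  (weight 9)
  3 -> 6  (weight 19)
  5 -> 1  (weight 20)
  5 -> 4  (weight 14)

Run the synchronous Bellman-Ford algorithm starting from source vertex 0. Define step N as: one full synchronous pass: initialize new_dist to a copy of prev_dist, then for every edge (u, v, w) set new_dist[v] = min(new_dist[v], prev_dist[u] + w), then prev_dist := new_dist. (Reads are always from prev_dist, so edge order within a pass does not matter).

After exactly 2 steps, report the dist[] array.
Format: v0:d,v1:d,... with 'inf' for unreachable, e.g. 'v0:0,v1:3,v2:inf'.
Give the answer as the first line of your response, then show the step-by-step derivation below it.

v0:0,v1:11,v2:inf,v3:20,v4:26,v5:inf,v6:inf

step 1: dist = v0:0,v1:11,v2:inf,v3:inf,v4:inf,v5:inf,v6:inf
step 2: dist = v0:0,v1:11,v2:inf,v3:20,v4:26,v5:inf,v6:inf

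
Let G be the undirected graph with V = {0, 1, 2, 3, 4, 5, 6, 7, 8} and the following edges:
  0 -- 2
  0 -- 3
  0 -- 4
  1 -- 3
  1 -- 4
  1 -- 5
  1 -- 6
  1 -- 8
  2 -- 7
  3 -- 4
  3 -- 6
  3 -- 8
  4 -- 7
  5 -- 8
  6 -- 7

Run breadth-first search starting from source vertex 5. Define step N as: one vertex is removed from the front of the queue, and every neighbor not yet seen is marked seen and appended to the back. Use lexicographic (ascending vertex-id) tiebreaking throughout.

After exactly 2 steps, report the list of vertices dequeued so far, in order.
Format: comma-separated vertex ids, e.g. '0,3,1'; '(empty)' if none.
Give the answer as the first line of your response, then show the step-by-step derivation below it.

5,1

step 1: dequeue 5; queue=[1,8]; order=5
step 2: dequeue 1; queue=[8,3,4,6]; order=5,1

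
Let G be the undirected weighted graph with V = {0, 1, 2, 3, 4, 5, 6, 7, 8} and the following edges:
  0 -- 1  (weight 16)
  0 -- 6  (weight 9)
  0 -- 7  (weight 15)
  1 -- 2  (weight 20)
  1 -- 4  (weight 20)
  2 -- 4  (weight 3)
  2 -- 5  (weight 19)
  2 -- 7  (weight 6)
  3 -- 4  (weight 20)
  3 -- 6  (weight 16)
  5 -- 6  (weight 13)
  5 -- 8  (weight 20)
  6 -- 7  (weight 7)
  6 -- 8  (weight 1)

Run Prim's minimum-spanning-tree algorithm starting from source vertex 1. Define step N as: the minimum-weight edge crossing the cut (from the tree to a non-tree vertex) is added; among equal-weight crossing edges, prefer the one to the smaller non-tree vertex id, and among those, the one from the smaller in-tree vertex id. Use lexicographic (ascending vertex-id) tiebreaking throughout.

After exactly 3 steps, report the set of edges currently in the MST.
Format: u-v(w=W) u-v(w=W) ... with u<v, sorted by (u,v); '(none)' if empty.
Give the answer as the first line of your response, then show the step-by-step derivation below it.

0-1(w=16) 0-6(w=9) 6-8(w=1)

step 1: add edge 0-1 (w=16); MST = {0-1(w=16)}
step 2: add edge 0-6 (w=9); MST = {0-1(w=16) 0-6(w=9)}
step 3: add edge 6-8 (w=1); MST = {0-1(w=16) 0-6(w=9) 6-8(w=1)}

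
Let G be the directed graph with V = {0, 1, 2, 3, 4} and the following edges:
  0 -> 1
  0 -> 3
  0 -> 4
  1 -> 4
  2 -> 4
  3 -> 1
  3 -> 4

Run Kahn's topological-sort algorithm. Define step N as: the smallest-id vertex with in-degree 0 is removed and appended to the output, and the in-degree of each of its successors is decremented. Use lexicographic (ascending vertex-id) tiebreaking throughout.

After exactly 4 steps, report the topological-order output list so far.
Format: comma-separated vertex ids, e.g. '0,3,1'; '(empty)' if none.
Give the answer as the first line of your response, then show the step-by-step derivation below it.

0,2,3,1

step 1: output 0; order=[0]; indeg=(0,1,0,0,3)
step 2: output 2; order=[0,2]; indeg=(0,1,0,0,2)
step 3: output 3; order=[0,2,3]; indeg=(0,0,0,0,1)
step 4: output 1; order=[0,2,3,1]; indeg=(0,0,0,0,0)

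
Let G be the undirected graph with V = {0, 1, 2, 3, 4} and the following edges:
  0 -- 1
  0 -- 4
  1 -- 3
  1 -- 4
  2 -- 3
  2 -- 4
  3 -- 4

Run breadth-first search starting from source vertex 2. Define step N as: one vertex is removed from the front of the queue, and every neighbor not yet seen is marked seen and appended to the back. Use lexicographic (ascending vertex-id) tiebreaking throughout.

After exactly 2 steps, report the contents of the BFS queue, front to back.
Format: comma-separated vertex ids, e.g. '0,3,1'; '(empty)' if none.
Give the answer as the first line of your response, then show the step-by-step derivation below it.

4,1

step 1: dequeue 2; queue=[3,4]; order=2
step 2: dequeue 3; queue=[4,1]; order=2,3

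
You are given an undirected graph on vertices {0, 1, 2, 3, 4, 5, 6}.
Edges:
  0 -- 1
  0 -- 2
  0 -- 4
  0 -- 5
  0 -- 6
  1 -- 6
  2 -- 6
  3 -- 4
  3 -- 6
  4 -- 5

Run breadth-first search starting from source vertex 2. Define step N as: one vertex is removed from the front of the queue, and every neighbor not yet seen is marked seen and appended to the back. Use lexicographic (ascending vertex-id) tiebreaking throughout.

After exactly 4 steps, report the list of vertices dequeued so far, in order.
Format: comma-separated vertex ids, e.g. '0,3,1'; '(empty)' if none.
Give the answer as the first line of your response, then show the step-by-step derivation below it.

2,0,6,1

step 1: dequeue 2; queue=[0,6]; order=2
step 2: dequeue 0; queue=[6,1,4,5]; order=2,0
step 3: dequeue 6; queue=[1,4,5,3]; order=2,0,6
step 4: dequeue 1; queue=[4,5,3]; order=2,0,6,1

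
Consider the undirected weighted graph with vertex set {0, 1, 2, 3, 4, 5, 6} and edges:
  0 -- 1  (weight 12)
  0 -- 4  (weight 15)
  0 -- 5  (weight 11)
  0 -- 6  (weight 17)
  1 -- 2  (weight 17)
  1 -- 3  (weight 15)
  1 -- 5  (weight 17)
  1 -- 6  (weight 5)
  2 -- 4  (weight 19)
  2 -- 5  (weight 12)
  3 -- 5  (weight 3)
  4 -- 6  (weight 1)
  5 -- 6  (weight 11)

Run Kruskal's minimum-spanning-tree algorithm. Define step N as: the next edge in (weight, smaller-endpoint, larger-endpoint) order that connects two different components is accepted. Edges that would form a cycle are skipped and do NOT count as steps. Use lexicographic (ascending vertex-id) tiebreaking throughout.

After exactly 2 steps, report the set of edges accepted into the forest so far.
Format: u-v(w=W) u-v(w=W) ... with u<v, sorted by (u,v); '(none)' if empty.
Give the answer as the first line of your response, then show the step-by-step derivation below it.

3-5(w=3) 4-6(w=1)

step 1: add edge 4-6 (w=1); MST = {4-6(w=1)}
step 2: add edge 3-5 (w=3); MST = {3-5(w=3) 4-6(w=1)}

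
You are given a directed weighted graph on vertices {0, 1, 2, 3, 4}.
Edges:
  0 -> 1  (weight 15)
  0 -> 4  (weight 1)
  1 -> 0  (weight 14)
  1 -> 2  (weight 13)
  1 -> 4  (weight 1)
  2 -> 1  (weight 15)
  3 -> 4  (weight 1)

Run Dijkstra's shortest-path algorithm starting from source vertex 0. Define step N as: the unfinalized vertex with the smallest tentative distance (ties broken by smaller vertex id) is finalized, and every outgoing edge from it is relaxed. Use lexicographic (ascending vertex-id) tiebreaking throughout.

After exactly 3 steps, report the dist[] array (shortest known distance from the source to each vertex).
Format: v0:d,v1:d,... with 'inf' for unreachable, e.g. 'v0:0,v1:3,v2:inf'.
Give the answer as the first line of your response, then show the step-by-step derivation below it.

v0:0,v1:15,v2:28,v3:inf,v4:1

step 1: dist = v0:0,v1:15,v2:inf,v3:inf,v4:1
step 2: dist = v0:0,v1:15,v2:inf,v3:inf,v4:1
step 3: dist = v0:0,v1:15,v2:28,v3:inf,v4:1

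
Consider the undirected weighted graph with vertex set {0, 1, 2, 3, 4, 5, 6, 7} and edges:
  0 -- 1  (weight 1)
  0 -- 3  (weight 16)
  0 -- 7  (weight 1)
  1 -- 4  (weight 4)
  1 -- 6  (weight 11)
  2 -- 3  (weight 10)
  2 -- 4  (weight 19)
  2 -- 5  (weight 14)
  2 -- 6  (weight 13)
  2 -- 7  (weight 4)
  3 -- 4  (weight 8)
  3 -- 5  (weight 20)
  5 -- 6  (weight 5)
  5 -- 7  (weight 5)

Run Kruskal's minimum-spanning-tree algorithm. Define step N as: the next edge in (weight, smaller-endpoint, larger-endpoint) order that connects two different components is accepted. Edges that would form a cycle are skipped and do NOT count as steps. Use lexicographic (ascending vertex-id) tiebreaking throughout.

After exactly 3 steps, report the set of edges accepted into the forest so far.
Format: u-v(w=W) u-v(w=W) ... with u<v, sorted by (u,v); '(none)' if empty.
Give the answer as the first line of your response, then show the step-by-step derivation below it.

0-1(w=1) 0-7(w=1) 1-4(w=4)

step 1: add edge 0-1 (w=1); MST = {0-1(w=1)}
step 2: add edge 0-7 (w=1); MST = {0-1(w=1) 0-7(w=1)}
step 3: add edge 1-4 (w=4); MST = {0-1(w=1) 0-7(w=1) 1-4(w=4)}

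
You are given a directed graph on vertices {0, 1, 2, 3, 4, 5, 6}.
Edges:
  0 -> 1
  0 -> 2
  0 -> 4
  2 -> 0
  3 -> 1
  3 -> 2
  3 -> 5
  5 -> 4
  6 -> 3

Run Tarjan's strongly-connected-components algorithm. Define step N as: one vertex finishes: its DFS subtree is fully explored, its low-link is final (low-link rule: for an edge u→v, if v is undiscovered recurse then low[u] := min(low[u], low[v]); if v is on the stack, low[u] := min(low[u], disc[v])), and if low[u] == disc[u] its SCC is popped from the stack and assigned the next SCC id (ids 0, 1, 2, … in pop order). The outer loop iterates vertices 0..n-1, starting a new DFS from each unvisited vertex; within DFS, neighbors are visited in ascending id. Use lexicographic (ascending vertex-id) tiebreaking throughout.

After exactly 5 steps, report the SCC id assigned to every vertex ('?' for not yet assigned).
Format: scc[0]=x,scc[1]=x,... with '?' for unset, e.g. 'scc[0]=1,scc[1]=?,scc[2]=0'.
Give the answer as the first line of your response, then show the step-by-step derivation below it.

scc[0]=2,scc[1]=0,scc[2]=2,scc[3]=?,scc[4]=1,scc[5]=3,scc[6]=?

step 1: low=(low[0]=0,low[1]=1,low[2]=?,low[3]=?,low[4]=?,low[5]=?,low[6]=?); scc=(scc[0]=?,scc[1]=0,scc[2]=?,scc[3]=?,scc[4]=?,scc[5]=?,scc[6]=?)
step 2: low=(low[0]=0,low[1]=1,low[2]=0,low[3]=?,low[4]=?,low[5]=?,low[6]=?); scc=(scc[0]=?,scc[1]=0,scc[2]=?,scc[3]=?,scc[4]=?,scc[5]=?,scc[6]=?)
step 3: low=(low[0]=0,low[1]=1,low[2]=0,low[3]=?,low[4]=3,low[5]=?,low[6]=?); scc=(scc[0]=?,scc[1]=0,scc[2]=?,scc[3]=?,scc[4]=1,scc[5]=?,scc[6]=?)
step 4: low=(low[0]=0,low[1]=1,low[2]=0,low[3]=?,low[4]=3,low[5]=?,low[6]=?); scc=(scc[0]=2,scc[1]=0,scc[2]=2,scc[3]=?,scc[4]=1,scc[5]=?,scc[6]=?)
step 5: low=(low[0]=0,low[1]=1,low[2]=0,low[3]=4,low[4]=3,low[5]=5,low[6]=?); scc=(scc[0]=2,scc[1]=0,scc[2]=2,scc[3]=?,scc[4]=1,scc[5]=3,scc[6]=?)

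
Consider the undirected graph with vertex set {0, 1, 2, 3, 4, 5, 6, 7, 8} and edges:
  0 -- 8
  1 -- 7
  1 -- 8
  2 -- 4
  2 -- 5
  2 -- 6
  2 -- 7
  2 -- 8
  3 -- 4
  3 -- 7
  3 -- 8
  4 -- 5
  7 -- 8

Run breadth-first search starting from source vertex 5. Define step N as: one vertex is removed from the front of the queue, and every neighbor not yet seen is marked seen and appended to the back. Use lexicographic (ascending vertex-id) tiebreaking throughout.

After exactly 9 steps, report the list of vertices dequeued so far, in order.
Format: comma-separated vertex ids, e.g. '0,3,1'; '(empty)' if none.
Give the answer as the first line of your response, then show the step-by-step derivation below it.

5,2,4,6,7,8,3,1,0

step 1: dequeue 5; queue=[2,4]; order=5
step 2: dequeue 2; queue=[4,6,7,8]; order=5,2
step 3: dequeue 4; queue=[6,7,8,3]; order=5,2,4
step 4: dequeue 6; queue=[7,8,3]; order=5,2,4,6
step 5: dequeue 7; queue=[8,3,1]; order=5,2,4,6,7
step 6: dequeue 8; queue=[3,1,0]; order=5,2,4,6,7,8
step 7: dequeue 3; queue=[1,0]; order=5,2,4,6,7,8,3
step 8: dequeue 1; queue=[0]; order=5,2,4,6,7,8,3,1
step 9: dequeue 0; queue=[(empty)]; order=5,2,4,6,7,8,3,1,0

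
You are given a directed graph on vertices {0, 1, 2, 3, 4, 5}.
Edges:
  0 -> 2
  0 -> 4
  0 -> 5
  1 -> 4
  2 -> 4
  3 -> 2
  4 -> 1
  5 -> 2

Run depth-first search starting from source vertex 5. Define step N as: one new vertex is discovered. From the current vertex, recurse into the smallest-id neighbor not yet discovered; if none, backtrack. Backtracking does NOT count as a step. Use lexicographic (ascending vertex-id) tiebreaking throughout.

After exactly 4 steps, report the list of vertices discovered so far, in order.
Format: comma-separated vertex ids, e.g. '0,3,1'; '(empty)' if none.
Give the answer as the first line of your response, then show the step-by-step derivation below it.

5,2,4,1

step 1: discover 5; path=5; order=5
step 2: discover 2; path=5>2; order=5,2
step 3: discover 4; path=5>2>4; order=5,2,4
step 4: discover 1; path=5>2>4>1; order=5,2,4,1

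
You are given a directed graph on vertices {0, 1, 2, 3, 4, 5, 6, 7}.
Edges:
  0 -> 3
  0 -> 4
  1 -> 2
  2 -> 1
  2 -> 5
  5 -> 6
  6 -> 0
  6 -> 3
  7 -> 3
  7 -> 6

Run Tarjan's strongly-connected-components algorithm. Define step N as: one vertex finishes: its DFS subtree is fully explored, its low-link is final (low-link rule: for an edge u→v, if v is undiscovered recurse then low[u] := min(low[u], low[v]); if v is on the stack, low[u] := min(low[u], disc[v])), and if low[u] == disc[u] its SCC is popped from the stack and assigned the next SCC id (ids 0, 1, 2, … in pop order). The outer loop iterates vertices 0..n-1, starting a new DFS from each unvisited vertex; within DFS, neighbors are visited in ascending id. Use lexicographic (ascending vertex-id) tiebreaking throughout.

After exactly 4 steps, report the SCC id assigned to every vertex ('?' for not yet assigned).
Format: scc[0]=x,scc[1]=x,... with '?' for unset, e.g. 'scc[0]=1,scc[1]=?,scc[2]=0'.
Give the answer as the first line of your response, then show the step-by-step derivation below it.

scc[0]=2,scc[1]=?,scc[2]=?,scc[3]=0,scc[4]=1,scc[5]=?,scc[6]=3,scc[7]=?

step 1: low=(low[0]=0,low[1]=?,low[2]=?,low[3]=1,low[4]=?,low[5]=?,low[6]=?,low[7]=?); scc=(scc[0]=?,scc[1]=?,scc[2]=?,scc[3]=0,scc[4]=?,scc[5]=?,scc[6]=?,scc[7]=?)
step 2: low=(low[0]=0,low[1]=?,low[2]=?,low[3]=1,low[4]=2,low[5]=?,low[6]=?,low[7]=?); scc=(scc[0]=?,scc[1]=?,scc[2]=?,scc[3]=0,scc[4]=1,scc[5]=?,scc[6]=?,scc[7]=?)
step 3: low=(low[0]=0,low[1]=?,low[2]=?,low[3]=1,low[4]=2,low[5]=?,low[6]=?,low[7]=?); scc=(scc[0]=2,scc[1]=?,scc[2]=?,scc[3]=0,scc[4]=1,scc[5]=?,scc[6]=?,scc[7]=?)
step 4: low=(low[0]=0,low[1]=3,low[2]=3,low[3]=1,low[4]=2,low[5]=5,low[6]=6,low[7]=?); scc=(scc[0]=2,scc[1]=?,scc[2]=?,scc[3]=0,scc[4]=1,scc[5]=?,scc[6]=3,scc[7]=?)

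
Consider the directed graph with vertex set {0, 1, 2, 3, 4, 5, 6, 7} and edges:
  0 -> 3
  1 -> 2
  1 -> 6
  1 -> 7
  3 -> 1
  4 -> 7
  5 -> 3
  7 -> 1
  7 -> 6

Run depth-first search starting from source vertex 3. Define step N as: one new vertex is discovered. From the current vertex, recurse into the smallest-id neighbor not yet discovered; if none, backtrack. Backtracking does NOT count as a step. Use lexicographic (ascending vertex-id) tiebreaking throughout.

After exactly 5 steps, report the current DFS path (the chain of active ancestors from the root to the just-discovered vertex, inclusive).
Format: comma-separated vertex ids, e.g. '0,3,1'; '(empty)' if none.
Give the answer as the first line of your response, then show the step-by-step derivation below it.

3,1,7

step 1: discover 3; path=3; order=3
step 2: discover 1; path=3>1; order=3,1
step 3: discover 2; path=3>1>2; order=3,1,2
step 4: discover 6; path=3>1>6; order=3,1,2,6
step 5: discover 7; path=3>1>7; order=3,1,2,6,7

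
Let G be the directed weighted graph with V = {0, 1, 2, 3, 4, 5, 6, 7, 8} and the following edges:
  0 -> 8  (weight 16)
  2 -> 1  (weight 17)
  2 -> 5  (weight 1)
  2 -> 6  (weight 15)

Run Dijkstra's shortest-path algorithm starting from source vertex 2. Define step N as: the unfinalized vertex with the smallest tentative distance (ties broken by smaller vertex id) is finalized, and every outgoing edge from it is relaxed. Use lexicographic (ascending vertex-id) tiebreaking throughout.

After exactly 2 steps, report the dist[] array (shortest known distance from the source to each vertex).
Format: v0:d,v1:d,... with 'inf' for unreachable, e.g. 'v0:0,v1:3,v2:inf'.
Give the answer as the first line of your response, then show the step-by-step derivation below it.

v0:inf,v1:17,v2:0,v3:inf,v4:inf,v5:1,v6:15,v7:inf,v8:inf

step 1: dist = v0:inf,v1:17,v2:0,v3:inf,v4:inf,v5:1,v6:15,v7:inf,v8:inf
step 2: dist = v0:inf,v1:17,v2:0,v3:inf,v4:inf,v5:1,v6:15,v7:inf,v8:inf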